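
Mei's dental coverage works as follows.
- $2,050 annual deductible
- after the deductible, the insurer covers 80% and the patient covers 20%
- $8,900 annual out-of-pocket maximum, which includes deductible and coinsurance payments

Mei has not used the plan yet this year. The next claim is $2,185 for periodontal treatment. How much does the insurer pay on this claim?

The full $2,050 deductible is still open; $2,050 of this bill applies to it.
The remaining $135 (= $2,185 − $2,050) moves to coinsurance.
20% of $135 = $27 falls to the patient.
Patient responsibility before any cap: $2,050 + $27 = $2,077.
Total out-of-pocket so far would be $0 + $2,077 = $2,077, below the $8,900 cap — no reduction.
The plan picks up $2,185 − $2,077 = $108.

$108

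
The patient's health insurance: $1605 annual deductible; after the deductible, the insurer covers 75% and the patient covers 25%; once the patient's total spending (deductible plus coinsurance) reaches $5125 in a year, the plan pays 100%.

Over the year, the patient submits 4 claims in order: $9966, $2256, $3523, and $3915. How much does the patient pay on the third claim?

$865.75

Bill 1, $9966: $1605 to deductible, leaving $8361; patient's 25% is $2090.25. Patient owes $3695.25 (running OOP $3695.25).
Bill 2, $2256: 25% coinsurance on $2256 = $564. Cost to patient: $564. OOP to date $4259.25.
Bill 3, $3523: 25% coinsurance on $3523 = $880.75. That would push OOP to $5140, over the $5125 cap, so patient pays $5125 − $4259.25 = $865.75.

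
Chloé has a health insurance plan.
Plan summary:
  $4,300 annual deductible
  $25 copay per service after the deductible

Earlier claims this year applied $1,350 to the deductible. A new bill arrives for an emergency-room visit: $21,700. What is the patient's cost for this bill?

$1,350 of the $4,300 deductible is already met, leaving $2,950.
That leaves $21,700 − $2,950 = $18,750 for the copay.
Copay on this service: $25.
So the patient owes $2,950 + $25 = $2,975.

$2,975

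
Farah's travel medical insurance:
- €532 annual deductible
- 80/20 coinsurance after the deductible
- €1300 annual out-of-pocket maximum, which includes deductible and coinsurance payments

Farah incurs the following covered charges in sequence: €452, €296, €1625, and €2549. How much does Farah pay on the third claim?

€325

Claim 1 (€452): fully absorbed by the deductible. Cost to traveler: €452. OOP to date €452.
Claim 2 (€296): deductible takes €80, €216 remains; coinsurance €216 × 20% = €43.20. Traveler pays €123.20; OOP now €575.20.
Claim 3 (€1625): deductible met; 20% of €1625 = €325. Traveler pays €325; OOP now €900.20.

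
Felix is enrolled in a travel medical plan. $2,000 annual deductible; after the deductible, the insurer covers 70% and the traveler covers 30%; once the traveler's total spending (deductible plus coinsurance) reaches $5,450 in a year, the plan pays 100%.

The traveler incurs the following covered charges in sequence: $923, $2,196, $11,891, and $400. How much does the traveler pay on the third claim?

#1 ($923): all of it applies to the deductible. Cost to traveler: $923. OOP to date $923.
#2 ($2,196): $1,077 finishes the deductible; $1,119 goes to coinsurance; traveler's 30% is $335.70. Cost to traveler: $1,412.70. OOP to date $2,335.70.
#3 ($11,891): 30% coinsurance on $11,891 = $3,567.30. Adding that to $2,335.70 gives $5,903, past the $5,450 cap; traveler pays only $5,450 − $2,335.70 = $3,114.30.

$3,114.30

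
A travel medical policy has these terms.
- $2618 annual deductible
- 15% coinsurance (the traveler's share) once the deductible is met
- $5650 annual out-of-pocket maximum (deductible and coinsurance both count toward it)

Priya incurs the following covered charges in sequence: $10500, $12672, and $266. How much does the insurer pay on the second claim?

Claim 1 — $10500: $2618 finishes the deductible; $7882 goes to coinsurance; traveler's 15% is $1182.30. Traveler pays $3800.30; OOP now $3800.30. Insurer: $10500 − $3800.30 = $6699.70.
Claim 2 — $12672: deductible already satisfied, so traveler's share is 15% × $12672 = $1900.80. That would push OOP to $5701.10, over the $5650 cap, so traveler pays $5650 − $3800.30 = $1849.70. Plan pays $12672 − $1849.70 = $10822.30.

$10822.30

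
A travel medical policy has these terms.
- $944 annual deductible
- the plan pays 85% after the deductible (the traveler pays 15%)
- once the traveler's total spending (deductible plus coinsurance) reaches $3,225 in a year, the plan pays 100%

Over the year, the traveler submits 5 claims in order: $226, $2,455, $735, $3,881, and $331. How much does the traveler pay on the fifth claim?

Bill 1, $226: fully absorbed by the deductible. Traveler owes $226 (running OOP $226).
Bill 2, $2,455: $718 to deductible, leaving $1,737; traveler's 15% is $260.55. Cost to traveler: $978.55. OOP to date $1,204.55.
Bill 3, $735: 15% coinsurance on $735 = $110.25. Traveler pays $110.25; OOP now $1,314.80.
Bill 4, $3,881: deductible met; 15% of $3,881 = $582.15. Traveler pays $582.15; OOP now $1,896.95.
Bill 5, $331: deductible met; 15% of $331 = $49.65. Traveler owes $49.65 (running OOP $1,946.60).

$49.65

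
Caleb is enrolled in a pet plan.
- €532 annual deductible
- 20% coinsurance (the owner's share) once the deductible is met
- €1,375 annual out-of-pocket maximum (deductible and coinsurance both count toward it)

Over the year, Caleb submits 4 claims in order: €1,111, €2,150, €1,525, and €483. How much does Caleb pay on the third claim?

€297.20

#1 (€1,111): €532 to deductible, leaving €579; 20% of €579 = €115.80. Cost to owner: €647.80. OOP to date €647.80.
#2 (€2,150): deductible met; 20% of €2,150 = €430. Owner pays €430; OOP now €1,077.80.
#3 (€1,525): deductible met; 20% of €1,525 = €305. That would push OOP to €1,382.80, over the €1,375 cap, so owner pays €1,375 − €1,077.80 = €297.20.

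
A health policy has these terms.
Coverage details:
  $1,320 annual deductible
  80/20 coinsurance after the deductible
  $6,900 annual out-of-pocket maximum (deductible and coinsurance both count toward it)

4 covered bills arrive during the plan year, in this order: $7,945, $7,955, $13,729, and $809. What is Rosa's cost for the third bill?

$2,664

Bill 1, $7,945: $1,320 to deductible, leaving $6,625; 20% of $6,625 = $1,325. Cost to patient: $2,645. OOP to date $2,645.
Bill 2, $7,955: 20% coinsurance on $7,955 = $1,591. Patient owes $1,591 (running OOP $4,236).
Bill 3, $13,729: deductible met; 20% of $13,729 = $2,745.80. OOP would hit $6,981.80 > $6,900, so the cap limits the patient to $6,900 − $4,236 = $2,664.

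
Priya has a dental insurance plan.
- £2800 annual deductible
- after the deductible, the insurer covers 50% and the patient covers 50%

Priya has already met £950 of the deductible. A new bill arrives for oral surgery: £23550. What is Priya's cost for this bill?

£12700

Remaining deductible: £2800 − £950 = £1850.
That leaves £23550 − £1850 = £21700 for coinsurance.
Patient's 50% share of £21700 is £10850.
Patient responsibility: £1850 + £10850 = £12700.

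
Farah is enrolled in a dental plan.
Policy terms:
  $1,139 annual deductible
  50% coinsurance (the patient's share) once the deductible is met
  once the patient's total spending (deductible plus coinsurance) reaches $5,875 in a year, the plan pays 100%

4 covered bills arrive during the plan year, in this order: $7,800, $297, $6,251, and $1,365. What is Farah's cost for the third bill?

$1,257

Bill 1, $7,800: $1,139 finishes the deductible; $6,661 goes to coinsurance; patient's 50% is $3,330.50. Patient owes $4,469.50 (running OOP $4,469.50).
Bill 2, $297: 50% coinsurance on $297 = $148.50. Cost to patient: $148.50. OOP to date $4,618.
Bill 3, $6,251: deductible met; 50% of $6,251 = $3,125.50. OOP would hit $7,743.50 > $5,875, so the cap limits the patient to $5,875 − $4,618 = $1,257.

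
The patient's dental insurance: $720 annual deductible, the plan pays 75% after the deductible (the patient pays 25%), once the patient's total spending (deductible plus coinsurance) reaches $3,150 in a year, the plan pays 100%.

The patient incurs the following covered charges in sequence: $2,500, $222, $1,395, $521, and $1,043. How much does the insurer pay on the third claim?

$1,046.25

Claim 1 ($2,500): $720 to deductible, leaving $1,780; 25% of $1,780 = $445. Cost to patient: $1,165. OOP to date $1,165. Insurer: $2,500 − $1,165 = $1,335.
Claim 2 ($222): deductible already satisfied, so patient's share is 25% × $222 = $55.50. Patient owes $55.50 (running OOP $1,220.50). Insurer: $222 − $55.50 = $166.50.
Claim 3 ($1,395): 25% coinsurance on $1,395 = $348.75. Patient pays $348.75; OOP now $1,569.25. Plan pays $1,395 − $348.75 = $1,046.25.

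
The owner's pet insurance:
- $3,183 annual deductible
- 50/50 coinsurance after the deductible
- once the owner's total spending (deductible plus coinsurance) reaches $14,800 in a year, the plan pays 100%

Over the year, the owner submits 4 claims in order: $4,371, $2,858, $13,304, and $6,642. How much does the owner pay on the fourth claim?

Claim 1 ($4,371): $3,183 to deductible, leaving $1,188; 50% of $1,188 = $594. Owner owes $3,777 (running OOP $3,777).
Claim 2 ($2,858): deductible met; 50% of $2,858 = $1,429. Cost to owner: $1,429. OOP to date $5,206.
Claim 3 ($13,304): deductible already satisfied, so owner's share is 50% × $13,304 = $6,652. Owner pays $6,652; OOP now $11,858.
Claim 4 ($6,642): deductible already satisfied, so owner's share is 50% × $6,642 = $3,321. Adding that to $11,858 gives $15,179, past the $14,800 cap; owner pays only $14,800 − $11,858 = $2,942.

$2,942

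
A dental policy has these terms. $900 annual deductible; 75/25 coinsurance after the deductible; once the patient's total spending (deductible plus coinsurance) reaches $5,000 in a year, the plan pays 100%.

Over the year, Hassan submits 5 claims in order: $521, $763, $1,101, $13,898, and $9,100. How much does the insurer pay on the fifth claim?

Bill 1, $521: entire amount goes to the deductible. Cost to patient: $521. OOP to date $521. Insurer: $521 − $521 = $0.
Bill 2, $763: $379 to deductible, leaving $384; 25% of $384 = $96. Patient pays $475; OOP now $996. Insurer: $763 − $475 = $288.
Bill 3, $1,101: deductible already satisfied, so patient's share is 25% × $1,101 = $275.25. Cost to patient: $275.25. OOP to date $1,271.25. Plan pays $1,101 − $275.25 = $825.75.
Bill 4, $13,898: 25% coinsurance on $13,898 = $3,474.50. Patient owes $3,474.50 (running OOP $4,745.75). Plan pays $13,898 − $3,474.50 = $10,423.50.
Bill 5, $9,100: 25% coinsurance on $9,100 = $2,275. That would push OOP to $7,020.75, over the $5,000 cap, so patient pays $5,000 − $4,745.75 = $254.25. Insurer: $9,100 − $254.25 = $8,845.75.

$8,845.75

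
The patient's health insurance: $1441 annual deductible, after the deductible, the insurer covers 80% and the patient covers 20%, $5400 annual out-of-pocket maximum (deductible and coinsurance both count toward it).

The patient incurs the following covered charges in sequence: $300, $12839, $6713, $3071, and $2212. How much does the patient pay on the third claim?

#1 ($300): fully absorbed by the deductible. Cost to patient: $300. OOP to date $300.
#2 ($12839): $1141 to deductible, leaving $11698; 20% of $11698 = $2339.60. Patient owes $3480.60 (running OOP $3780.60).
#3 ($6713): 20% coinsurance on $6713 = $1342.60. Patient owes $1342.60 (running OOP $5123.20).

$1342.60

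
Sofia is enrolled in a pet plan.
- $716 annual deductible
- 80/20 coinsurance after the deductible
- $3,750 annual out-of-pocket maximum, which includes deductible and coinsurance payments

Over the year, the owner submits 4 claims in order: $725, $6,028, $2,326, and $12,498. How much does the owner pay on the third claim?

Bill 1, $725: $716 to deductible, leaving $9; owner's 20% is $1.80. Owner pays $717.80; OOP now $717.80.
Bill 2, $6,028: deductible met; 20% of $6,028 = $1,205.60. Cost to owner: $1,205.60. OOP to date $1,923.40.
Bill 3, $2,326: 20% coinsurance on $2,326 = $465.20. Owner pays $465.20; OOP now $2,388.60.

$465.20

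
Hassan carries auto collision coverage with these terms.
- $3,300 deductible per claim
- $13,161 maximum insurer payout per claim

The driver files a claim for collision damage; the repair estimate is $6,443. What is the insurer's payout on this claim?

$3,143

Less the $3,300 deductible: $6,443 − $3,300 = $3,143.
$3,143 is within the $13,161 limit, so the insurer pays $3,143.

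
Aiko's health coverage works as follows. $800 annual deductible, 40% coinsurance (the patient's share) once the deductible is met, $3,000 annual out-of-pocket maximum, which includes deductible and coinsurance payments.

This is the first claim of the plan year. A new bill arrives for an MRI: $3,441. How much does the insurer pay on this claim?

Nothing has been paid toward the $800 deductible, so the first $800 of this charge is applied there.
The remaining $2,641 (= $3,441 − $800) moves to coinsurance.
40% of $2,641 = $1,056.40 falls to the patient.
So the patient owes $800 + $1,056.40 = $1,856.40 before any cap.
Total out-of-pocket so far would be $0 + $1,856.40 = $1,856.40, below the $3,000 cap — no reduction.
Insurer pays the balance: $3,441 − $1,856.40 = $1,584.60.

$1,584.60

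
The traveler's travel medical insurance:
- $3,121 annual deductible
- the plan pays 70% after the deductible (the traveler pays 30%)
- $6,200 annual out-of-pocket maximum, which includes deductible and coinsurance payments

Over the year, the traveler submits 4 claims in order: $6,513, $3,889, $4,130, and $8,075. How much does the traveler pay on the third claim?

#1 ($6,513): $3,121 to deductible, leaving $3,392; coinsurance $3,392 × 30% = $1,017.60. Cost to traveler: $4,138.60. OOP to date $4,138.60.
#2 ($3,889): deductible met; 30% of $3,889 = $1,166.70. Cost to traveler: $1,166.70. OOP to date $5,305.30.
#3 ($4,130): deductible met; 30% of $4,130 = $1,239. That would push OOP to $6,544.30, over the $6,200 cap, so traveler pays $6,200 − $5,305.30 = $894.70.

$894.70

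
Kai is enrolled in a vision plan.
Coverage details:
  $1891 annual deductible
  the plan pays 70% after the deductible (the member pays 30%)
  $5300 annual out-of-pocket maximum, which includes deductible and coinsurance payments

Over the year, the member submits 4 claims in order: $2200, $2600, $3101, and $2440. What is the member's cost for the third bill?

$930.30

Claim 1 ($2200): $1891 to deductible, leaving $309; member's 30% is $92.70. Member owes $1983.70 (running OOP $1983.70).
Claim 2 ($2600): 30% coinsurance on $2600 = $780. Member pays $780; OOP now $2763.70.
Claim 3 ($3101): 30% coinsurance on $3101 = $930.30. Member owes $930.30 (running OOP $3694).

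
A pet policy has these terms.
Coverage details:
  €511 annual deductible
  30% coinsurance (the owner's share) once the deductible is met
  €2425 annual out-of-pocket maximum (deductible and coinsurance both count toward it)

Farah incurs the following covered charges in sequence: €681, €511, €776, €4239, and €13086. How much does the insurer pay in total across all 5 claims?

€16868

#1 (€681): €511 to deductible, leaving €170; owner's 30% is €51. Owner pays €562; OOP now €562. Plan pays €681 − €562 = €119.
#2 (€511): deductible met; 30% of €511 = €153.30. Owner owes €153.30 (running OOP €715.30). Insurer: €511 − €153.30 = €357.70.
#3 (€776): deductible already satisfied, so owner's share is 30% × €776 = €232.80. Cost to owner: €232.80. OOP to date €948.10. Plan pays €776 − €232.80 = €543.20.
#4 (€4239): deductible already satisfied, so owner's share is 30% × €4239 = €1271.70. Cost to owner: €1271.70. OOP to date €2219.80. Insurer: €4239 − €1271.70 = €2967.30.
#5 (€13086): deductible met; 30% of €13086 = €3925.80. That would push OOP to €6145.60, over the €2425 cap, so owner pays €2425 − €2219.80 = €205.20. Insurer: €13086 − €205.20 = €12880.80.
Insurer total = bills − owner's total = €19293 − €2425 = €16868.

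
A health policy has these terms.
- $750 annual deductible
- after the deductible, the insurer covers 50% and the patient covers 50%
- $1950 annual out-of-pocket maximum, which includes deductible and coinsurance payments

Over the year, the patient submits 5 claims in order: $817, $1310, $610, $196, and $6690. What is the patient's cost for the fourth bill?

#1 ($817): $750 to deductible, leaving $67; coinsurance $67 × 50% = $33.50. Cost to patient: $783.50. OOP to date $783.50.
#2 ($1310): deductible met; 50% of $1310 = $655. Patient owes $655 (running OOP $1438.50).
#3 ($610): 50% coinsurance on $610 = $305. Cost to patient: $305. OOP to date $1743.50.
#4 ($196): deductible met; 50% of $196 = $98. Cost to patient: $98. OOP to date $1841.50.

$98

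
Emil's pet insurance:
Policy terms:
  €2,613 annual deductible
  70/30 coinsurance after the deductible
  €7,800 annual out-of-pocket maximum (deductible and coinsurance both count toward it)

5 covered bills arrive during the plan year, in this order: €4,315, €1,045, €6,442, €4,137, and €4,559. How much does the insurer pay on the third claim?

€4,509.40

Bill 1, €4,315: €2,613 to deductible, leaving €1,702; coinsurance €1,702 × 30% = €510.60. Owner pays €3,123.60; OOP now €3,123.60. Insurer: €4,315 − €3,123.60 = €1,191.40.
Bill 2, €1,045: deductible met; 30% of €1,045 = €313.50. Owner pays €313.50; OOP now €3,437.10. Insurer: €1,045 − €313.50 = €731.50.
Bill 3, €6,442: deductible already satisfied, so owner's share is 30% × €6,442 = €1,932.60. Owner pays €1,932.60; OOP now €5,369.70. Plan pays €6,442 − €1,932.60 = €4,509.40.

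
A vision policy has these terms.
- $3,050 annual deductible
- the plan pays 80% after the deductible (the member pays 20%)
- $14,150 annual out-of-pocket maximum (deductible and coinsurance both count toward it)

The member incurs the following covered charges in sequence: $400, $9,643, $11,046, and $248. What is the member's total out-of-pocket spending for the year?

$6,707.40

Bill 1, $400: all of it applies to the deductible. Member pays $400; OOP now $400.
Bill 2, $9,643: $2,650 finishes the deductible; $6,993 goes to coinsurance; 20% of $6,993 = $1,398.60. Cost to member: $4,048.60. OOP to date $4,448.60.
Bill 3, $11,046: 20% coinsurance on $11,046 = $2,209.20. Member owes $2,209.20 (running OOP $6,657.80).
Bill 4, $248: 20% coinsurance on $248 = $49.60. Member pays $49.60; OOP now $6,707.40.
Total paid by the member: $400 + $4,048.60 + $2,209.20 + $49.60 = $6,707.40.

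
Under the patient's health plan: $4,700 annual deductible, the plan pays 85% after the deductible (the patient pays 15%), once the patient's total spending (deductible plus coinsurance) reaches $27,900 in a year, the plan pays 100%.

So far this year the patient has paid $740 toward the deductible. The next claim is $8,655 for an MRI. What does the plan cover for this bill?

Deductible still to meet: $4,700 − $740 = $3,960.
The remaining $4,695 (= $8,655 − $3,960) moves to coinsurance.
Coinsurance: $4,695 × 15% = $704.25.
That puts the patient's cost at $3,960 + $704.25 = $4,664.25 before any cap.
Cumulative spending $740 + $4,664.25 = $5,404.25 stays under the $27,900 maximum.
The insurer covers the remainder: $8,655 − $4,664.25 = $3,990.75.

$3,990.75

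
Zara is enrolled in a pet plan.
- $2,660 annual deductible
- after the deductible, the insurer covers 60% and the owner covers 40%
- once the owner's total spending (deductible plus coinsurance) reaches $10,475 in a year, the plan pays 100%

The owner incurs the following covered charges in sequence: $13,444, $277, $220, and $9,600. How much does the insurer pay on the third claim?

$132

Claim 1 ($13,444): $2,660 finishes the deductible; $10,784 goes to coinsurance; coinsurance $10,784 × 40% = $4,313.60. Owner owes $6,973.60 (running OOP $6,973.60). Plan pays $13,444 − $6,973.60 = $6,470.40.
Claim 2 ($277): 40% coinsurance on $277 = $110.80. Owner pays $110.80; OOP now $7,084.40. Plan pays $277 − $110.80 = $166.20.
Claim 3 ($220): deductible already satisfied, so owner's share is 40% × $220 = $88. Owner pays $88; OOP now $7,172.40. Insurer: $220 − $88 = $132.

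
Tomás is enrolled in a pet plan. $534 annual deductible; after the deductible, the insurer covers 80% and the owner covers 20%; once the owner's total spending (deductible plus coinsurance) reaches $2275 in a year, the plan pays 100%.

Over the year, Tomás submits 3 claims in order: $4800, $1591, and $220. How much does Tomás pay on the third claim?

Bill 1, $4800: $534 finishes the deductible; $4266 goes to coinsurance; 20% of $4266 = $853.20. Cost to owner: $1387.20. OOP to date $1387.20.
Bill 2, $1591: 20% coinsurance on $1591 = $318.20. Cost to owner: $318.20. OOP to date $1705.40.
Bill 3, $220: 20% coinsurance on $220 = $44. Cost to owner: $44. OOP to date $1749.40.

$44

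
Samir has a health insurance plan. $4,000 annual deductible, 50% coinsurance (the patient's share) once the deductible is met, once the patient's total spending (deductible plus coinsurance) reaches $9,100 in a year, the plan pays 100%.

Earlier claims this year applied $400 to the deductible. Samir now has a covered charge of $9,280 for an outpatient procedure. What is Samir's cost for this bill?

$6,440

Deductible still to meet: $4,000 − $400 = $3,600.
The remaining $5,680 (= $9,280 − $3,600) moves to coinsurance.
50% of $5,680 = $2,840 falls to the patient.
Patient responsibility before any cap: $3,600 + $2,840 = $6,440.
Year-to-date out-of-pocket becomes $400 + $6,440 = $6,840, still under the $9,100 maximum, so no cap applies.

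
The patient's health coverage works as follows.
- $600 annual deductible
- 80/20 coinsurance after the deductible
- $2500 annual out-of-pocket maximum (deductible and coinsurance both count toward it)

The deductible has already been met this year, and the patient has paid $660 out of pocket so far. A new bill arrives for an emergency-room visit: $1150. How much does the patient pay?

The deductible is already satisfied, so the full bill goes to coinsurance.
20% of $1150 = $230 falls to the patient.
Total out-of-pocket so far would be $660 + $230 = $890, below the $2500 cap — no reduction.

$230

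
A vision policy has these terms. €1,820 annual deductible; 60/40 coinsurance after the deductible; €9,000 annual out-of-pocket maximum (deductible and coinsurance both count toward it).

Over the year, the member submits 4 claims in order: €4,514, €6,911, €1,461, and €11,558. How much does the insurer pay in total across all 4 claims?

Claim 1 — €4,514: €1,820 finishes the deductible; €2,694 goes to coinsurance; member's 40% is €1,077.60. Member pays €2,897.60; OOP now €2,897.60. Insurer: €4,514 − €2,897.60 = €1,616.40.
Claim 2 — €6,911: deductible met; 40% of €6,911 = €2,764.40. Member owes €2,764.40 (running OOP €5,662). Plan pays €6,911 − €2,764.40 = €4,146.60.
Claim 3 — €1,461: 40% coinsurance on €1,461 = €584.40. Cost to member: €584.40. OOP to date €6,246.40. Plan pays €1,461 − €584.40 = €876.60.
Claim 4 — €11,558: deductible already satisfied, so member's share is 40% × €11,558 = €4,623.20. Adding that to €6,246.40 gives €10,869.60, past the €9,000 cap; member pays only €9,000 − €6,246.40 = €2,753.60. Insurer: €11,558 − €2,753.60 = €8,804.40.
Insurer total = bills − member's total = €24,444 − €9,000 = €15,444.

€15,444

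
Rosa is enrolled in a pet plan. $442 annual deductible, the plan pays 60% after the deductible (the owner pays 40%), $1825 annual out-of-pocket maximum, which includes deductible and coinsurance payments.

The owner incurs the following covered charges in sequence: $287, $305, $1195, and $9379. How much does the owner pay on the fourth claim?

$845

#1 ($287): entire amount goes to the deductible. Owner pays $287; OOP now $287.
#2 ($305): $155 finishes the deductible; $150 goes to coinsurance; 40% of $150 = $60. Owner owes $215 (running OOP $502).
#3 ($1195): 40% coinsurance on $1195 = $478. Cost to owner: $478. OOP to date $980.
#4 ($9379): deductible already satisfied, so owner's share is 40% × $9379 = $3751.60. Adding that to $980 gives $4731.60, past the $1825 cap; owner pays only $1825 − $980 = $845.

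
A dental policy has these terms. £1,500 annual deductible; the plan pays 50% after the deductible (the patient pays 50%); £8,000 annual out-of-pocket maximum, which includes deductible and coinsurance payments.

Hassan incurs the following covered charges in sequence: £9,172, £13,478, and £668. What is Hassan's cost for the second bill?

£2,664

Claim 1 — £9,172: £1,500 to deductible, leaving £7,672; 50% of £7,672 = £3,836. Patient owes £5,336 (running OOP £5,336).
Claim 2 — £13,478: 50% coinsurance on £13,478 = £6,739. That would push OOP to £12,075, over the £8,000 cap, so patient pays £8,000 − £5,336 = £2,664.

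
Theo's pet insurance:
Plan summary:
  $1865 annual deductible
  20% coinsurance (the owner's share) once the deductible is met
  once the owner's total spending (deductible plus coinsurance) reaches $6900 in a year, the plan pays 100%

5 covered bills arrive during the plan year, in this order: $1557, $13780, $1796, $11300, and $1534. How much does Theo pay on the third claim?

$359.20

#1 ($1557): entire amount goes to the deductible. Cost to owner: $1557. OOP to date $1557.
#2 ($13780): $308 to deductible, leaving $13472; 20% of $13472 = $2694.40. Cost to owner: $3002.40. OOP to date $4559.40.
#3 ($1796): deductible met; 20% of $1796 = $359.20. Cost to owner: $359.20. OOP to date $4918.60.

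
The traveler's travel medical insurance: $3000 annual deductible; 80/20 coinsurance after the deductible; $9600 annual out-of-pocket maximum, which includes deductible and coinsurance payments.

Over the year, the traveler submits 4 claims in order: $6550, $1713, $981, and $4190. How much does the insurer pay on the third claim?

Bill 1, $6550: deductible takes $3000, $3550 remains; traveler's 20% is $710. Cost to traveler: $3710. OOP to date $3710. Insurer: $6550 − $3710 = $2840.
Bill 2, $1713: 20% coinsurance on $1713 = $342.60. Traveler owes $342.60 (running OOP $4052.60). Insurer: $1713 − $342.60 = $1370.40.
Bill 3, $981: deductible already satisfied, so traveler's share is 20% × $981 = $196.20. Traveler pays $196.20; OOP now $4248.80. Plan pays $981 − $196.20 = $784.80.

$784.80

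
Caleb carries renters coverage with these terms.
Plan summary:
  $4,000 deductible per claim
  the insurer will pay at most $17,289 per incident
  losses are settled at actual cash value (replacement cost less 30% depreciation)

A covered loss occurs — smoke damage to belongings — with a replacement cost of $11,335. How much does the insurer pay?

Actual cash value after 30% depreciation: $11,335 × 70% = $7,934.50.
Less the $4,000 deductible: $7,934.50 − $4,000 = $3,934.50.
That's under the $17,289 cap, so the insurer reimburses the full $3,934.50.

$3,934.50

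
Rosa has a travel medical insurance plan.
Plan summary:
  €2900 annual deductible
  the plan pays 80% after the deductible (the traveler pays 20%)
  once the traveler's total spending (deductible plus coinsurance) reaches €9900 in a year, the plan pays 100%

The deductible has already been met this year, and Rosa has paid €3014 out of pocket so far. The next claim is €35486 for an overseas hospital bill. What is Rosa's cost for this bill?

€6886

With the deductible met, the entire €35486 is subject to coinsurance.
Traveler's 20% share of €35486 is €7097.20.
Adding €7097.20 to the €3014 already spent would give €10111.20, which exceeds the €9900 cap; the traveler pays just €9900 − €3014 = €6886.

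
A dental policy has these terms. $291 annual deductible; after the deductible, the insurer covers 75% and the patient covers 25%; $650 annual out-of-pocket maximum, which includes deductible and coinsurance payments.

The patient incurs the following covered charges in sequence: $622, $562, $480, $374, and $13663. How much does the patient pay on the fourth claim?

Bill 1, $622: $291 finishes the deductible; $331 goes to coinsurance; coinsurance $331 × 25% = $82.75. Cost to patient: $373.75. OOP to date $373.75.
Bill 2, $562: deductible met; 25% of $562 = $140.50. Patient owes $140.50 (running OOP $514.25).
Bill 3, $480: deductible met; 25% of $480 = $120. Patient owes $120 (running OOP $634.25).
Bill 4, $374: deductible met; 25% of $374 = $93.50. OOP would hit $727.75 > $650, so the cap limits the patient to $650 − $634.25 = $15.75.

$15.75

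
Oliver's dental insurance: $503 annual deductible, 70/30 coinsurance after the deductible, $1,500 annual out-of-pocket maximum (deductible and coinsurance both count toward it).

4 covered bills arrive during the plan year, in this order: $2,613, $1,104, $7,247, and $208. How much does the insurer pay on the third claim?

$7,214.20

#1 ($2,613): $503 to deductible, leaving $2,110; patient's 30% is $633. Patient pays $1,136; OOP now $1,136. Plan pays $2,613 − $1,136 = $1,477.
#2 ($1,104): deductible met; 30% of $1,104 = $331.20. Patient owes $331.20 (running OOP $1,467.20). Plan pays $1,104 − $331.20 = $772.80.
#3 ($7,247): deductible met; 30% of $7,247 = $2,174.10. OOP would hit $3,641.30 > $1,500, so the cap limits the patient to $1,500 − $1,467.20 = $32.80. Insurer: $7,247 − $32.80 = $7,214.20.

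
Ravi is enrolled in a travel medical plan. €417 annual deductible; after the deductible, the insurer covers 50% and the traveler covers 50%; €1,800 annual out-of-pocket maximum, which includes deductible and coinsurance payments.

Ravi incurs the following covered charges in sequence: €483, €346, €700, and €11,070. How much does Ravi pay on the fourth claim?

#1 (€483): €417 to deductible, leaving €66; 50% of €66 = €33. Traveler owes €450 (running OOP €450).
#2 (€346): deductible already satisfied, so traveler's share is 50% × €346 = €173. Traveler owes €173 (running OOP €623).
#3 (€700): 50% coinsurance on €700 = €350. Traveler owes €350 (running OOP €973).
#4 (€11,070): deductible already satisfied, so traveler's share is 50% × €11,070 = €5,535. Adding that to €973 gives €6,508, past the €1,800 cap; traveler pays only €1,800 − €973 = €827.

€827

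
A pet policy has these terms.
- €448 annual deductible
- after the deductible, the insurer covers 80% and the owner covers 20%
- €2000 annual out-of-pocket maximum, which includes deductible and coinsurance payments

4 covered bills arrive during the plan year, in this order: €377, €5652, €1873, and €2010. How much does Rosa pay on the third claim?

Bill 1, €377: entire amount goes to the deductible. Owner owes €377 (running OOP €377).
Bill 2, €5652: deductible takes €71, €5581 remains; 20% of €5581 = €1116.20. Owner pays €1187.20; OOP now €1564.20.
Bill 3, €1873: deductible met; 20% of €1873 = €374.60. Owner owes €374.60 (running OOP €1938.80).

€374.60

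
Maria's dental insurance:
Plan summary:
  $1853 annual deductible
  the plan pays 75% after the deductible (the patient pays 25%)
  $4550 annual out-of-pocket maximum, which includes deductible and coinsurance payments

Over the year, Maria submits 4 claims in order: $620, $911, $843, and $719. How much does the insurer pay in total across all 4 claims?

$930

#1 ($620): all of it applies to the deductible. Patient pays $620; OOP now $620. Insurer: $620 − $620 = $0.
#2 ($911): entire amount goes to the deductible. Cost to patient: $911. OOP to date $1531. Insurer: $911 − $911 = $0.
#3 ($843): $322 to deductible, leaving $521; 25% of $521 = $130.25. Patient pays $452.25; OOP now $1983.25. Plan pays $843 − $452.25 = $390.75.
#4 ($719): deductible met; 25% of $719 = $179.75. Patient pays $179.75; OOP now $2163. Insurer: $719 − $179.75 = $539.25.
Insurer total: $0 + $0 + $390.75 + $539.25 = $930.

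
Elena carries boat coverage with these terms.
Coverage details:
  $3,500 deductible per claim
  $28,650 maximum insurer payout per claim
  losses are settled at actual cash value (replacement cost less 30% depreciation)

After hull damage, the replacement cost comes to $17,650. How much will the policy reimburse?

At 30% depreciation, ACV = $17,650 − $5,295 = $12,355.
Less the $3,500 deductible: $12,355 − $3,500 = $8,855.
That's under the $28,650 cap, so the insurer reimburses the full $8,855.

$8,855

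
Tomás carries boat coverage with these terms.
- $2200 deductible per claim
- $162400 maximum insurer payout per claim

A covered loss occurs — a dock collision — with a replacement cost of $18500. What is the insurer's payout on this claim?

$16300

After the deductible, $18500 − $2200 = $16300 remains.
$16300 ≤ $162400, so the limit doesn't bind; insurer pays $16300.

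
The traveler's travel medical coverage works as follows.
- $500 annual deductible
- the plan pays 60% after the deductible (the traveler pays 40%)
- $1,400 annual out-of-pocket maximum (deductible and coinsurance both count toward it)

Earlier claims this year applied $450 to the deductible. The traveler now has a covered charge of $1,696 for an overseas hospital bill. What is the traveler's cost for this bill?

Deductible still to meet: $500 − $450 = $50.
That leaves $1,696 − $50 = $1,646 for coinsurance.
40% of $1,646 = $658.40 falls to the traveler.
That puts the traveler's cost at $50 + $658.40 = $708.40 before any cap.
Cumulative spending $450 + $708.40 = $1,158.40 stays under the $1,400 maximum.

$708.40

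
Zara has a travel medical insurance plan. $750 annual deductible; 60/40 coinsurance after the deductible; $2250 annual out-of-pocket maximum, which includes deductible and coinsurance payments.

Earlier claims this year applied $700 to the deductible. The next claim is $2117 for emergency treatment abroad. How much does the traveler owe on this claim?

Deductible still to meet: $750 − $700 = $50.
The remaining $2067 (= $2117 − $50) moves to coinsurance.
Coinsurance: $2067 × 40% = $826.80.
Traveler responsibility before any cap: $50 + $826.80 = $876.80.
Cumulative spending $700 + $876.80 = $1576.80 stays under the $2250 maximum.

$876.80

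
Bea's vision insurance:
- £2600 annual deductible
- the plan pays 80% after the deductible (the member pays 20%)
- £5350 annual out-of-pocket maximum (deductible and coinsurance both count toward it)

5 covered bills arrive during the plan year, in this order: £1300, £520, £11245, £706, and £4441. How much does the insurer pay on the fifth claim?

£3925.20

Claim 1 — £1300: all of it applies to the deductible. Member owes £1300 (running OOP £1300). Insurer: £1300 − £1300 = £0.
Claim 2 — £520: all of it applies to the deductible. Member pays £520; OOP now £1820. Insurer: £520 − £520 = £0.
Claim 3 — £11245: £780 to deductible, leaving £10465; member's 20% is £2093. Cost to member: £2873. OOP to date £4693. Insurer: £11245 − £2873 = £8372.
Claim 4 — £706: 20% coinsurance on £706 = £141.20. Cost to member: £141.20. OOP to date £4834.20. Plan pays £706 − £141.20 = £564.80.
Claim 5 — £4441: 20% coinsurance on £4441 = £888.20. Adding that to £4834.20 gives £5722.40, past the £5350 cap; member pays only £5350 − £4834.20 = £515.80. Insurer: £4441 − £515.80 = £3925.20.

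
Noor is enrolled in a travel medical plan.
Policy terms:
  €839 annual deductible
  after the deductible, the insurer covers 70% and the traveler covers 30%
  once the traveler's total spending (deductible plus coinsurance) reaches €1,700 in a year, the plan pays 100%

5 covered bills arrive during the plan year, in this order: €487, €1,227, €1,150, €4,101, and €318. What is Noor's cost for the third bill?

#1 (€487): all of it applies to the deductible. Traveler pays €487; OOP now €487.
#2 (€1,227): €352 to deductible, leaving €875; coinsurance €875 × 30% = €262.50. Traveler pays €614.50; OOP now €1,101.50.
#3 (€1,150): deductible already satisfied, so traveler's share is 30% × €1,150 = €345. Cost to traveler: €345. OOP to date €1,446.50.

€345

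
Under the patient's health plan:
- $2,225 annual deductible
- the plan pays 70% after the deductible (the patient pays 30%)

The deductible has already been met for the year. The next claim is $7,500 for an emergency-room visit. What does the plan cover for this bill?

The deductible is already satisfied, so the full bill goes to coinsurance.
Patient's 30% share of $7,500 is $2,250.
The plan picks up $7,500 − $2,250 = $5,250.

$5,250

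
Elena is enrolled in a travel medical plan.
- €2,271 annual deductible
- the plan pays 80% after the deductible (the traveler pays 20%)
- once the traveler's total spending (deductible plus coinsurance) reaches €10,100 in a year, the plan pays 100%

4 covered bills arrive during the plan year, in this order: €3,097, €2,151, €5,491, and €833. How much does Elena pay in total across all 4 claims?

€4,131.20

#1 (€3,097): deductible takes €2,271, €826 remains; coinsurance €826 × 20% = €165.20. Cost to traveler: €2,436.20. OOP to date €2,436.20.
#2 (€2,151): deductible met; 20% of €2,151 = €430.20. Traveler owes €430.20 (running OOP €2,866.40).
#3 (€5,491): deductible met; 20% of €5,491 = €1,098.20. Traveler owes €1,098.20 (running OOP €3,964.60).
#4 (€833): 20% coinsurance on €833 = €166.60. Traveler owes €166.60 (running OOP €4,131.20).
Summing the traveler's payments: €2,436.20 + €430.20 + €1,098.20 + €166.60 = €4,131.20.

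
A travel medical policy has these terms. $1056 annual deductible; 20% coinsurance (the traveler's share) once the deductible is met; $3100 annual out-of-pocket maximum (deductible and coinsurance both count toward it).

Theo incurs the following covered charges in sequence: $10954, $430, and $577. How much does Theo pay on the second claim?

Claim 1 ($10954): $1056 finishes the deductible; $9898 goes to coinsurance; coinsurance $9898 × 20% = $1979.60. Traveler owes $3035.60 (running OOP $3035.60).
Claim 2 ($430): deductible met; 20% of $430 = $86. OOP would hit $3121.60 > $3100, so the cap limits the traveler to $3100 − $3035.60 = $64.40.

$64.40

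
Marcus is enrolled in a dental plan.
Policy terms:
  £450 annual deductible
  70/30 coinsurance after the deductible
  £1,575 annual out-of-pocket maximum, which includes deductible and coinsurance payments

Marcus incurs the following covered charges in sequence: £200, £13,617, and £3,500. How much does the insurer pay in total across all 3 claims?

£15,742

Claim 1 (£200): all of it applies to the deductible. Patient owes £200 (running OOP £200). Insurer: £200 − £200 = £0.
Claim 2 (£13,617): £250 finishes the deductible; £13,367 goes to coinsurance; patient's 30% is £4,010.10. Claim cost before the cap: £250 + £4,010.10 = £4,260.10. OOP would hit £4,460.10 > £1,575, so the cap limits the patient to £1,575 − £200 = £1,375. Insurer: £13,617 − £1,375 = £12,242.
Claim 3 (£3,500): deductible met; 30% of £3,500 = £1,050. Adding that to £1,575 gives £2,625, past the £1,575 cap; patient pays only £1,575 − £1,575 = £0. Insurer: £3,500 − £0 = £3,500.
Insurer total = bills − patient's total = £17,317 − £1,575 = £15,742.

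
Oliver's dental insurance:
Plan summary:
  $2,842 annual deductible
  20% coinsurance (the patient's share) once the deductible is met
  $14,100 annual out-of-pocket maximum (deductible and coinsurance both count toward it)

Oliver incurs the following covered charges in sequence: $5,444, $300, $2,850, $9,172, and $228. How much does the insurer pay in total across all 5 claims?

Bill 1, $5,444: deductible takes $2,842, $2,602 remains; 20% of $2,602 = $520.40. Patient owes $3,362.40 (running OOP $3,362.40). Plan pays $5,444 − $3,362.40 = $2,081.60.
Bill 2, $300: 20% coinsurance on $300 = $60. Patient pays $60; OOP now $3,422.40. Insurer: $300 − $60 = $240.
Bill 3, $2,850: deductible met; 20% of $2,850 = $570. Cost to patient: $570. OOP to date $3,992.40. Plan pays $2,850 − $570 = $2,280.
Bill 4, $9,172: deductible met; 20% of $9,172 = $1,834.40. Patient pays $1,834.40; OOP now $5,826.80. Insurer: $9,172 − $1,834.40 = $7,337.60.
Bill 5, $228: deductible already satisfied, so patient's share is 20% × $228 = $45.60. Patient pays $45.60; OOP now $5,872.40. Plan pays $228 − $45.60 = $182.40.
Insurer total: $2,081.60 + $240 + $2,280 + $7,337.60 + $182.40 = $12,121.60.

$12,121.60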